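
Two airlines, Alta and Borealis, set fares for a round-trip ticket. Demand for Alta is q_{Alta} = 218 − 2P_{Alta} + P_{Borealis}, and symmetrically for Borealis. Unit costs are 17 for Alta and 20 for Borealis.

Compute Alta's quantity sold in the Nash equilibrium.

Alta's profit: π = (P_{Alta} − 17)(218 − 2P_{Alta} + P_{Borealis}).
∂π/∂P_{Alta} = 252 − 4P_{Alta} + P_{Borealis} = 0 ⇒ P_{Alta} = 63 + 0.25P_{Borealis}.
Similarly P_{Borealis} = 64.5 + 0.25P_{Alta}.
Substituting the second reaction function into the first: P_{Alta} = 63 + 0.25(64.5 + 0.25P_{Alta}), which gives 0.9375P_{Alta} = 79.125 ⇒ P_{Alta} = 84.4.
Then P_{Borealis} = 64.5 + 0.25·84.4 = 85.6.
q_{Alta} = 218 − 2·84.4 + 85.6 = 134.8.

134.8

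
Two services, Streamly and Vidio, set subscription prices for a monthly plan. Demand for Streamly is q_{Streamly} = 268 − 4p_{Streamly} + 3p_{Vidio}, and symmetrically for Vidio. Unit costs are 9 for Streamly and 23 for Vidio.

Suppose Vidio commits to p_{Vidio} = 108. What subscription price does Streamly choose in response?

78.5

Streamly's profit: π = (p_{Streamly} − 9)(268 − 4p_{Streamly} + 3p_{Vidio}).
∂π/∂p_{Streamly} = 304 − 8p_{Streamly} + 3p_{Vidio} = 0 ⇒ p_{Streamly} = 38 + 0.375p_{Vidio}.
At p_{Vidio} = 108: p_{Streamly} = 38 + 0.375·108 = 78.5.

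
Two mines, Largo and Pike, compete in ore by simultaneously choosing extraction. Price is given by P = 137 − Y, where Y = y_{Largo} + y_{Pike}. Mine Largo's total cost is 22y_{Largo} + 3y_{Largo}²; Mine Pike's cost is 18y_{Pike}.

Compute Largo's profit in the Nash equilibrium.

219.04

Mine Largo's profit: π = y_{Largo}(137 − (y_{Largo} + y_{Pike})) − 22y_{Largo} − 3y_{Largo}².
∂π/∂y_{Largo} = 115 − 8y_{Largo} − y_{Pike} = 0, so y_{Largo} = 14.375 − 0.125y_{Pike}.
For Pike: ∂π/∂y_{Pike} = 119 − 2y_{Pike} − y_{Largo} = 0 ⇒ y_{Pike} = 59.5 − 0.5y_{Largo}.
Substituting the second reaction function into the first: y_{Largo} = 14.375 − 0.125(59.5 − 0.5y_{Largo}), which gives 0.9375y_{Largo} = 6.9375 ⇒ y_{Largo} = 7.4.
Then y_{Pike} = 59.5 − 0.5·7.4 = 55.8.
Price P = 137 − 63.2 = 73.8.
Largo's profit: (73.8 − 22)·7.4 − 3(7.4)² = 219.04.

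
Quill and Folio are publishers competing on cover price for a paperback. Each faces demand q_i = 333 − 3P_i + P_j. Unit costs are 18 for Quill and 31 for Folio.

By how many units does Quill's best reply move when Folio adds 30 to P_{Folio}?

Quill's profit: π = (P_{Quill} − 18)(333 − 3P_{Quill} + P_{Folio}).
∂π/∂P_{Quill} = 387 − 6P_{Quill} + P_{Folio} = 0 ⇒ P_{Quill} = 64.5 + (1/6)P_{Folio}.
The reaction-function slope is 1/6, so a 30-unit rise in P_{Folio} moves P_{Quill} by 1/6 × 30 = 5. Quill's best response rises — the actions are strategic complements.

5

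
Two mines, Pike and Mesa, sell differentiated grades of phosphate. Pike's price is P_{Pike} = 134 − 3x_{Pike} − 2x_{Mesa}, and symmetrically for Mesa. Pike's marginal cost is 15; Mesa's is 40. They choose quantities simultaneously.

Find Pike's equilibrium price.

Mine Pike's profit: π = x_{Pike}(134 − 3x_{Pike} − 2x_{Mesa}) − 15x_{Pike}.
∂π/∂x_{Pike} = 119 − 6x_{Pike} − 2x_{Mesa} = 0 ⇒ x_{Pike} = 119/6 − (1/3)x_{Mesa}.
Similarly x_{Mesa} = 47/3 − (1/3)x_{Pike}.
Substituting the second reaction function into the first: x_{Pike} = 119/6 − (1/3)(47/3 − (1/3)x_{Pike}), which gives (8/9)x_{Pike} = 263/18 ⇒ x_{Pike} = 16.4375.
Then x_{Mesa} = 47/3 − (1/3)·16.4375 = 10.1875.
P_{Pike} = 134 − 3·16.4375 − 2·10.1875 = 64.3125.

64.3125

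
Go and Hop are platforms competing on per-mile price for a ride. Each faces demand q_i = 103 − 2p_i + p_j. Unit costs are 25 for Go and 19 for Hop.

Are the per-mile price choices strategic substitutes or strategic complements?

strategic complements

Go's profit: π = (p_{Go} − 25)(103 − 2p_{Go} + p_{Hop}).
∂π/∂p_{Go} = 153 − 4p_{Go} + p_{Hop} = 0 ⇒ p_{Go} = 38.25 + 0.25p_{Hop}.
The best-response slope dp_{Go}/dp_{Hop} = 0.25 > 0: the reaction function is upward-sloping, so the choices are strategic complements.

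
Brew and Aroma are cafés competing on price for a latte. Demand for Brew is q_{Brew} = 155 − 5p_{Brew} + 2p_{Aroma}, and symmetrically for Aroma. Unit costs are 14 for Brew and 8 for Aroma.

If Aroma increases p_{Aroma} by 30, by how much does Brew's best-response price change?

Brew's profit: π = (p_{Brew} − 14)(155 − 5p_{Brew} + 2p_{Aroma}).
∂π/∂p_{Brew} = 225 − 10p_{Brew} + 2p_{Aroma} = 0 ⇒ p_{Brew} = 22.5 + 0.2p_{Aroma}.
The reaction-function slope is 0.2, so a 30-unit rise in p_{Aroma} moves p_{Brew} by 0.2 × 30 = 6. Brew's best response rises — the actions are strategic complements.

6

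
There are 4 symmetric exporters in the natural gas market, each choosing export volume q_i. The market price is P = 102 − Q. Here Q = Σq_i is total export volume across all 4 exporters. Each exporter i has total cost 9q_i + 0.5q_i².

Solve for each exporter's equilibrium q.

15.5

A representative exporter's profit is π_i = q_i(102 − Q) − 9q_i − 0.5q_i², with Q = q_i + Σ_{j≠i} q_j.
First-order condition: 93 − 3q_i − Σ_{j≠i} q_j = 0.
With identical exporters, set every q_j = q: then 93 − 3q − 3q = 0, i.e. q = 93/6 = 15.5.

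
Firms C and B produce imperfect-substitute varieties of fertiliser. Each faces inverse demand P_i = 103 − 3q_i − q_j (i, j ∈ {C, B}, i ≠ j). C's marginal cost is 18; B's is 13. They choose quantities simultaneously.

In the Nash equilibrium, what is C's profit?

432

Firm C's profit: π = q_C(103 − 3q_C − q_B) − 18q_C.
∂π/∂q_C = 85 − 6q_C − q_B = 0 ⇒ q_C = 85/6 − (1/6)q_B.
Similarly q_B = 15 − (1/6)q_C.
Substituting the second reaction function into the first: q_C = 85/6 − (1/6)(15 − (1/6)q_C), which gives (35/36)q_C = 35/3 ⇒ q_C = 12.
Then q_B = 15 − (1/6)·12 = 13.
P_C = 103 − 3·12 − 13 = 54.
Profit = (54 − 18)·12 = 432.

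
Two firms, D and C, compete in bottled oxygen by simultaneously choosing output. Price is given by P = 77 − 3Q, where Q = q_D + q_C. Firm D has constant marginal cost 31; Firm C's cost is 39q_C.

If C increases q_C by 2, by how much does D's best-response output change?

-1

Firm D's profit: π = q_D(77 − 3(q_D + q_C)) − 31q_D.
∂π/∂q_D = 46 − 6q_D − 3q_C = 0, so q_D = 23/3 − 0.5q_C.
The reaction-function slope is −0.5, so a 2-unit rise in q_C moves q_D by −0.5 × 2 = −1. D's best response falls — the actions are strategic substitutes.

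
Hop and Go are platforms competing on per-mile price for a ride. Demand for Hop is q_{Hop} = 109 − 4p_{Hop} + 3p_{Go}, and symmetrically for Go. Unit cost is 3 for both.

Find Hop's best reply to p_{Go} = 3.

Hop's profit: π = (p_{Hop} − 3)(109 − 4p_{Hop} + 3p_{Go}).
∂π/∂p_{Hop} = 121 − 8p_{Hop} + 3p_{Go} = 0 ⇒ p_{Hop} = 15.125 + 0.375p_{Go}.
At p_{Go} = 3: p_{Hop} = 15.125 + 0.375·3 = 16.25.

16.25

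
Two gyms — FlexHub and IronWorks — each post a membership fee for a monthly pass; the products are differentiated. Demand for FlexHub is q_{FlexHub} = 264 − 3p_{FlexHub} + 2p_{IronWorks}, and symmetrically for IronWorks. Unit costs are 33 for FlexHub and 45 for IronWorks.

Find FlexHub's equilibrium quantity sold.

180

FlexHub's profit: π = (p_{FlexHub} − 33)(264 − 3p_{FlexHub} + 2p_{IronWorks}).
∂π/∂p_{FlexHub} = 363 − 6p_{FlexHub} + 2p_{IronWorks} = 0 ⇒ p_{FlexHub} = 60.5 + (1/3)p_{IronWorks}.
Similarly p_{IronWorks} = 66.5 + (1/3)p_{FlexHub}.
Plugging p_{IronWorks} into FlexHub's best response: p_{FlexHub} = 60.5 + (1/3)(66.5 + (1/3)p_{FlexHub}) ⇒ (8/9)p_{FlexHub} = 248/3, so p_{FlexHub} = 93.
Then p_{IronWorks} = 66.5 + (1/3)·93 = 97.5.
q_{FlexHub} = 264 − 3·93 + 2·97.5 = 180.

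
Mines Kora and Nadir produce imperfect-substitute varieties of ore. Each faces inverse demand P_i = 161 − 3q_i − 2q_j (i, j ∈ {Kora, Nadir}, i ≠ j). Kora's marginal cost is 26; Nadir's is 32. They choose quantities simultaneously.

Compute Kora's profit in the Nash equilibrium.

892.6875

Mine Kora's profit: π = q_{Kora}(161 − 3q_{Kora} − 2q_{Nadir}) − 26q_{Kora}.
∂π/∂q_{Kora} = 135 − 6q_{Kora} − 2q_{Nadir} = 0 ⇒ q_{Kora} = 22.5 − (1/3)q_{Nadir}.
Similarly q_{Nadir} = 21.5 − (1/3)q_{Kora}.
Substituting the second reaction function into the first: q_{Kora} = 22.5 − (1/3)(21.5 − (1/3)q_{Kora}), which gives (8/9)q_{Kora} = 46/3 ⇒ q_{Kora} = 17.25.
Then q_{Nadir} = 21.5 − (1/3)·17.25 = 15.75.
P_{Kora} = 161 − 3·17.25 − 2·15.75 = 77.75.
Profit = (77.75 − 26)·17.25 = 892.6875.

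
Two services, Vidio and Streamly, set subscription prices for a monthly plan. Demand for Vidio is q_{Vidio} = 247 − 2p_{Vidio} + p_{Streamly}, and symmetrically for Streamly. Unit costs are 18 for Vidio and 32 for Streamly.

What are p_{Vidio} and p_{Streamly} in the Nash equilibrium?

Vidio's profit: π = (p_{Vidio} − 18)(247 − 2p_{Vidio} + p_{Streamly}).
∂π/∂p_{Vidio} = 283 − 4p_{Vidio} + p_{Streamly} = 0 ⇒ p_{Vidio} = 70.75 + 0.25p_{Streamly}.
Similarly p_{Streamly} = 77.75 + 0.25p_{Vidio}.
Plugging p_{Streamly} into Vidio's best response: p_{Vidio} = 70.75 + 0.25(77.75 + 0.25p_{Vidio}) ⇒ 0.9375p_{Vidio} = 90.1875, so p_{Vidio} = 96.2.
Then p_{Streamly} = 77.75 + 0.25·96.2 = 101.8.

96.2, 101.8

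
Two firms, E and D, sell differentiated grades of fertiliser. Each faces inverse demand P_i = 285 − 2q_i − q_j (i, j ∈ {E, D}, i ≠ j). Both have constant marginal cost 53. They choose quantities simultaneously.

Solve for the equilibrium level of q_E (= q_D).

46.4

Firm E's profit: π = q_E(285 − 2q_E − q_D) − 53q_E.
∂π/∂q_E = 232 − 4q_E − q_D = 0 ⇒ q_E = 58 − 0.25q_D.
By symmetry q_D = q_E; substituting into the reaction function, 1.25q_E = 58 and q_E = 46.4.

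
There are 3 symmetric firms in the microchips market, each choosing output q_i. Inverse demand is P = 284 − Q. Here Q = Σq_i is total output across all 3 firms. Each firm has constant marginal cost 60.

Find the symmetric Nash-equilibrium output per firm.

A representative firm's profit is π_i = q_i(284 − Q) − 60q_i, with Q = q_i + Σ_{j≠i} q_j.
First-order condition: 224 − 2q_i − Σ_{j≠i} q_j = 0.
With identical firms, set every q_j = q: then 224 − 2q − 2q = 0, i.e. q = 224/4 = 56.

56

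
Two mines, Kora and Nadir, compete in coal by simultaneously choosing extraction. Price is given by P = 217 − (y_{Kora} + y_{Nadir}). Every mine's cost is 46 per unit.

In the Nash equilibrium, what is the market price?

103

Mine Kora's profit: π = y_{Kora}(217 − (y_{Kora} + y_{Nadir})) − 46y_{Kora}.
∂π/∂y_{Kora} = 171 − 2y_{Kora} − y_{Nadir} = 0, so y_{Kora} = 85.5 − 0.5y_{Nadir}.
Setting y_{Kora} = y_{Nadir} in the reaction function: y_{Kora} = 85.5 − 0.5y_{Kora}, so y_{Kora} = 85.5 / 1.5 = 57.
Equilibrium price: P = 217 − 114 = 103.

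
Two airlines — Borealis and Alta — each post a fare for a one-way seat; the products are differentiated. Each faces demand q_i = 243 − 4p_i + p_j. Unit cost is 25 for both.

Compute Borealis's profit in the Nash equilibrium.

Borealis's profit: π = (p_{Borealis} − 25)(243 − 4p_{Borealis} + p_{Alta}).
∂π/∂p_{Borealis} = 343 − 8p_{Borealis} + p_{Alta} = 0 ⇒ p_{Borealis} = 42.875 + 0.125p_{Alta}.
By symmetry p_{Alta} = p_{Borealis}; substituting into the reaction function, 0.875p_{Borealis} = 42.875 and p_{Borealis} = 49.
q_{Borealis} = 243 − 4·49 + 49 = 96.
Profit = (49 − 25)·96 = 2304.

2304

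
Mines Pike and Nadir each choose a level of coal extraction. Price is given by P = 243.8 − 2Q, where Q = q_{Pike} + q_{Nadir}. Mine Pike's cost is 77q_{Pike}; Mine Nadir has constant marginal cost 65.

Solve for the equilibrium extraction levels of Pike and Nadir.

25.8, 31.8

Mine Pike's profit: π = q_{Pike}(243.8 − 2(q_{Pike} + q_{Nadir})) − 77q_{Pike}.
∂π/∂q_{Pike} = 166.8 − 4q_{Pike} − 2q_{Nadir} = 0, so q_{Pike} = 41.7 − 0.5q_{Nadir}.
By the same steps for Nadir: q_{Nadir} = 44.7 − 0.5q_{Pike}.
Plugging q_{Nadir} into Pike's best response: q_{Pike} = 41.7 − 0.5(44.7 − 0.5q_{Pike}) ⇒ 0.75q_{Pike} = 19.35, so q_{Pike} = 25.8.
Then q_{Nadir} = 44.7 − 0.5·25.8 = 31.8.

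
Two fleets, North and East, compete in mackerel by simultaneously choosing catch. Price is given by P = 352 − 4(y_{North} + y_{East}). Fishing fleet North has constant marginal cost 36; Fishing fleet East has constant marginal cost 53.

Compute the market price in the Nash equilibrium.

Fishing fleet North's profit: π = y_{North}(352 − 4(y_{North} + y_{East})) − 36y_{North}.
∂π/∂y_{North} = 316 − 8y_{North} − 4y_{East} = 0, so y_{North} = 39.5 − 0.5y_{East}.
By the same steps for East: y_{East} = 37.375 − 0.5y_{North}.
Substituting the second reaction function into the first: y_{North} = 39.5 − 0.5(37.375 − 0.5y_{North}), which gives 0.75y_{North} = 20.8125 ⇒ y_{North} = 27.75.
Then y_{East} = 37.375 − 0.5·27.75 = 23.5.
Equilibrium price: P = 352 − 4·51.25 = 147.

147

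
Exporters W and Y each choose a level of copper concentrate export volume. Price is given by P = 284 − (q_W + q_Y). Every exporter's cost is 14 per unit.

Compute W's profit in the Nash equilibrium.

Exporter W's profit: π = q_W(284 − (q_W + q_Y)) − 14q_W.
∂π/∂q_W = 270 − 2q_W − q_Y = 0, so q_W = 135 − 0.5q_Y.
By symmetry q_Y = q_W; substituting into the reaction function, 1.5q_W = 135 and q_W = 90.
Price P = 284 − 180 = 104.
W's profit: (104 − 14)·90 = 8100.

8100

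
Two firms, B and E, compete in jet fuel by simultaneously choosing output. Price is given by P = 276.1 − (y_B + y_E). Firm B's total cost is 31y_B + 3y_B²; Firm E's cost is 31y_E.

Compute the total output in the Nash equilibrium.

130.72

Firm B's profit: π = y_B(276.1 − (y_B + y_E)) − 31y_B − 3y_B².
∂π/∂y_B = 245.1 − 8y_B − y_E = 0, so y_B = 30.6375 − 0.125y_E.
For E: ∂π/∂y_E = 245.1 − 2y_E − y_B = 0 ⇒ y_E = 122.55 − 0.5y_B.
Substituting the second reaction function into the first: y_B = 30.6375 − 0.125(122.55 − 0.5y_B), which gives 0.9375y_B = 2451/160 ⇒ y_B = 16.34.
Then y_E = 122.55 − 0.5·16.34 = 114.38.
Total output: 16.34 + 114.38 = 130.72.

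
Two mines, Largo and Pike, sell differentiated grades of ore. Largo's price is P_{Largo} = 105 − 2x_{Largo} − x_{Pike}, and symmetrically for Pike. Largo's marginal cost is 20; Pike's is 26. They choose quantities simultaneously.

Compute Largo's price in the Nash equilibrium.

54.8

Mine Largo's profit: π = x_{Largo}(105 − 2x_{Largo} − x_{Pike}) − 20x_{Largo}.
∂π/∂x_{Largo} = 85 − 4x_{Largo} − x_{Pike} = 0 ⇒ x_{Largo} = 21.25 − 0.25x_{Pike}.
Similarly x_{Pike} = 19.75 − 0.25x_{Largo}.
Solving the two reaction functions simultaneously: (1 − (−0.25)(−0.25))x_{Largo} = 21.25 − 0.25·19.75, so 0.9375x_{Largo} = 16.3125 and x_{Largo} = 17.4.
Then x_{Pike} = 19.75 − 0.25·17.4 = 15.4.
P_{Largo} = 105 − 2·17.4 − 15.4 = 54.8.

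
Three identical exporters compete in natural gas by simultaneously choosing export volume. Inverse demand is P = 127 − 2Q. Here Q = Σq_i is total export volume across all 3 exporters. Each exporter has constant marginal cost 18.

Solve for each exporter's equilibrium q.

13.625

A representative exporter's profit is π_i = q_i(127 − 2Q) − 18q_i, with Q = q_i + Σ_{j≠i} q_j.
First-order condition: 109 − 4q_i − 2Σ_{j≠i} q_j = 0.
In a symmetric equilibrium every exporter chooses the same q, so Σ_{j≠i} q_j = 2q. The condition becomes 109 − 8q = 0, giving q = 109/8 = 13.625.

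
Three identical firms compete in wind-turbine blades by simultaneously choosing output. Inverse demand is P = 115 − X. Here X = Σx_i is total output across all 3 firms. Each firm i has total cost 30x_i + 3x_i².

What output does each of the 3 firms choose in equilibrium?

A representative firm's profit is π_i = x_i(115 − X) − 30x_i − 3x_i², with X = x_i + Σ_{j≠i} x_j.
First-order condition: 85 − 8x_i − Σ_{j≠i} x_j = 0.
With identical firms, set every x_j = x: then 85 − 8x − 2x = 0, i.e. x = 85/10 = 8.5.

8.5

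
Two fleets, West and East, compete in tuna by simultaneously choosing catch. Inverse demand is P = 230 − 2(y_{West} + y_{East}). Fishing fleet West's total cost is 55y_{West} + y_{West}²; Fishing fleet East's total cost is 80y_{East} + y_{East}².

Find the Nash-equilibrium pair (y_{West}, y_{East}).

Fishing fleet West's profit: π = y_{West}(230 − 2(y_{West} + y_{East})) − 55y_{West} − y_{West}².
∂π/∂y_{West} = 175 − 6y_{West} − 2y_{East} = 0, so y_{West} = 175/6 − (1/3)y_{East}.
By the same steps for East: y_{East} = 25 − (1/3)y_{West}.
Plugging y_{East} into West's best response: y_{West} = 175/6 − (1/3)(25 − (1/3)y_{West}) ⇒ (8/9)y_{West} = 125/6, so y_{West} = 23.4375.
Then y_{East} = 25 − (1/3)·23.4375 = 17.1875.

23.4375, 17.1875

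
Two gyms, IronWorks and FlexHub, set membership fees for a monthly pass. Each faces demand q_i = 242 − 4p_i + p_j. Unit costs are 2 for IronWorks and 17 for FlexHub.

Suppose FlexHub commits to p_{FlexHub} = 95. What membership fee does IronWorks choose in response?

IronWorks's profit: π = (p_{IronWorks} − 2)(242 − 4p_{IronWorks} + p_{FlexHub}).
∂π/∂p_{IronWorks} = 250 − 8p_{IronWorks} + p_{FlexHub} = 0 ⇒ p_{IronWorks} = 31.25 + 0.125p_{FlexHub}.
At p_{FlexHub} = 95: p_{IronWorks} = 31.25 + 0.125·95 = 43.125.

43.125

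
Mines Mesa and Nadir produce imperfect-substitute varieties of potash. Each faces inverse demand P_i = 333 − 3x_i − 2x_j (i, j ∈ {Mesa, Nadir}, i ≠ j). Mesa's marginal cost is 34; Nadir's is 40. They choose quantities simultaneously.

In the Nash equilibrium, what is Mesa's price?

147.25

Mine Mesa's profit: π = x_{Mesa}(333 − 3x_{Mesa} − 2x_{Nadir}) − 34x_{Mesa}.
∂π/∂x_{Mesa} = 299 − 6x_{Mesa} − 2x_{Nadir} = 0 ⇒ x_{Mesa} = 299/6 − (1/3)x_{Nadir}.
Similarly x_{Nadir} = 293/6 − (1/3)x_{Mesa}.
Substituting the second reaction function into the first: x_{Mesa} = 299/6 − (1/3)(293/6 − (1/3)x_{Mesa}), which gives (8/9)x_{Mesa} = 302/9 ⇒ x_{Mesa} = 37.75.
Then x_{Nadir} = 293/6 − (1/3)·37.75 = 36.25.
P_{Mesa} = 333 − 3·37.75 − 2·36.25 = 147.25.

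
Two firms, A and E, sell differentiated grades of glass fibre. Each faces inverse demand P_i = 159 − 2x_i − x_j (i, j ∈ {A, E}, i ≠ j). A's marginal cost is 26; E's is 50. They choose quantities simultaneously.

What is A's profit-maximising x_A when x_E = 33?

Firm A's profit: π = x_A(159 − 2x_A − x_E) − 26x_A.
∂π/∂x_A = 133 − 4x_A − x_E = 0 ⇒ x_A = 33.25 − 0.25x_E.
At x_E = 33: x_A = 33.25 − 0.25·33 = 25.

25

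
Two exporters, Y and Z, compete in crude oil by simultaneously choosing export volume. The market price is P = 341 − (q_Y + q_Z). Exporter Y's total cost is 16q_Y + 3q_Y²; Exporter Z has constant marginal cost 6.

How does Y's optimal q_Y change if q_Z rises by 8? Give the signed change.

-1

Exporter Y's profit: π = q_Y(341 − (q_Y + q_Z)) − 16q_Y − 3q_Y².
∂π/∂q_Y = 325 − 8q_Y − q_Z = 0, so q_Y = 40.625 − 0.125q_Z.
The reaction-function slope is −0.125, so an 8-unit rise in q_Z moves q_Y by −0.125 × 8 = −1. Y's best response falls — the actions are strategic substitutes.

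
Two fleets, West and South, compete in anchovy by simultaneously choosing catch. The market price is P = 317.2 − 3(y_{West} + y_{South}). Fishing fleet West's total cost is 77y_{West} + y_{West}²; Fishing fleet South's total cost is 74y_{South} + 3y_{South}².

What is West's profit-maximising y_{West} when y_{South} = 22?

Fishing fleet West's profit: π = y_{West}(317.2 − 3(y_{West} + y_{South})) − 77y_{West} − y_{West}².
∂π/∂y_{West} = 240.2 − 8y_{West} − 3y_{South} = 0, so y_{West} = 30.025 − 0.375y_{South}.
At y_{South} = 22: y_{West} = 30.025 − 0.375·22 = 21.775.

21.775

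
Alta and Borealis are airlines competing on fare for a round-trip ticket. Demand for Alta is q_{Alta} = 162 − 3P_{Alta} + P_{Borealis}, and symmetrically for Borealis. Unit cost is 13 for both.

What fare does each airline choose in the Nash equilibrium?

Alta's profit: π = (P_{Alta} − 13)(162 − 3P_{Alta} + P_{Borealis}).
∂π/∂P_{Alta} = 201 − 6P_{Alta} + P_{Borealis} = 0 ⇒ P_{Alta} = 33.5 + (1/6)P_{Borealis}.
By symmetry P_{Borealis} = P_{Alta}; substituting into the reaction function, (5/6)P_{Alta} = 33.5 and P_{Alta} = 40.2.

40.2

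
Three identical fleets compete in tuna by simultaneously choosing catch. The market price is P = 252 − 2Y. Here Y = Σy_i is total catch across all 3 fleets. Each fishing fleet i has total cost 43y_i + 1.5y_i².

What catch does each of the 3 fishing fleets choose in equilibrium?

A representative fishing fleet's profit is π_i = y_i(252 − 2Y) − 43y_i − 1.5y_i², with Y = y_i + Σ_{j≠i} y_j.
First-order condition: 209 − 7y_i − 2Σ_{j≠i} y_j = 0.
With identical fishing fleets, set every y_j = y: then 209 − 7y − 4y = 0, i.e. y = 209/11 = 19.

19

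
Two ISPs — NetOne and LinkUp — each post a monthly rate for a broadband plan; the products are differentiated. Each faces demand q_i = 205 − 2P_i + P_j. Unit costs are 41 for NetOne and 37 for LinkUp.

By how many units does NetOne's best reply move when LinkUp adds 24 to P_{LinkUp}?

NetOne's profit: π = (P_{NetOne} − 41)(205 − 2P_{NetOne} + P_{LinkUp}).
∂π/∂P_{NetOne} = 287 − 4P_{NetOne} + P_{LinkUp} = 0 ⇒ P_{NetOne} = 71.75 + 0.25P_{LinkUp}.
The reaction-function slope is 0.25, so a 24-unit rise in P_{LinkUp} moves P_{NetOne} by 0.25 × 24 = 6. NetOne's best response rises — the actions are strategic complements.

6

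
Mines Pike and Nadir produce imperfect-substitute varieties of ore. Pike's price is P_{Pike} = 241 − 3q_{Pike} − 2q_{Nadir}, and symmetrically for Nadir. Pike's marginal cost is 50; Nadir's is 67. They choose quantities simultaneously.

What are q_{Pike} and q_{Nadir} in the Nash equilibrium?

Mine Pike's profit: π = q_{Pike}(241 − 3q_{Pike} − 2q_{Nadir}) − 50q_{Pike}.
∂π/∂q_{Pike} = 191 − 6q_{Pike} − 2q_{Nadir} = 0 ⇒ q_{Pike} = 191/6 − (1/3)q_{Nadir}.
Similarly q_{Nadir} = 29 − (1/3)q_{Pike}.
Substituting the second reaction function into the first: q_{Pike} = 191/6 − (1/3)(29 − (1/3)q_{Pike}), which gives (8/9)q_{Pike} = 133/6 ⇒ q_{Pike} = 24.9375.
Then q_{Nadir} = 29 − (1/3)·24.9375 = 20.6875.

24.9375, 20.6875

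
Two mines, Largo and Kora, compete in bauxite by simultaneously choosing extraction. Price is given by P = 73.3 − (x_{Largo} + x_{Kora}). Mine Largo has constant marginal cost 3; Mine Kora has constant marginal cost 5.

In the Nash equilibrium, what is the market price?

Mine Largo's profit: π = x_{Largo}(73.3 − (x_{Largo} + x_{Kora})) − 3x_{Largo}.
∂π/∂x_{Largo} = 70.3 − 2x_{Largo} − x_{Kora} = 0, so x_{Largo} = 35.15 − 0.5x_{Kora}.
By the same steps for Kora: x_{Kora} = 34.15 − 0.5x_{Largo}.
Plugging x_{Kora} into Largo's best response: x_{Largo} = 35.15 − 0.5(34.15 − 0.5x_{Largo}) ⇒ 0.75x_{Largo} = 18.075, so x_{Largo} = 24.1.
Then x_{Kora} = 34.15 − 0.5·24.1 = 22.1.
Equilibrium price: P = 73.3 − 46.2 = 27.1.

27.1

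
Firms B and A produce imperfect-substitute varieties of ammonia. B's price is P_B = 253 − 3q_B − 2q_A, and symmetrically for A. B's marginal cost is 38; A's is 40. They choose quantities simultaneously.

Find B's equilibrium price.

119

Firm B's profit: π = q_B(253 − 3q_B − 2q_A) − 38q_B.
∂π/∂q_B = 215 − 6q_B − 2q_A = 0 ⇒ q_B = 215/6 − (1/3)q_A.
Similarly q_A = 35.5 − (1/3)q_B.
Plugging q_A into B's best response: q_B = 215/6 − (1/3)(35.5 − (1/3)q_B) ⇒ (8/9)q_B = 24, so q_B = 27.
Then q_A = 35.5 − (1/3)·27 = 26.5.
P_B = 253 − 3·27 − 2·26.5 = 119.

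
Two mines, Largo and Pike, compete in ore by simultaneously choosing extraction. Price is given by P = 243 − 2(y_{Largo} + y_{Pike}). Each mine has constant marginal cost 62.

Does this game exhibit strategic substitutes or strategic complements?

Mine Largo's profit: π = y_{Largo}(243 − 2(y_{Largo} + y_{Pike})) − 62y_{Largo}.
∂π/∂y_{Largo} = 181 − 4y_{Largo} − 2y_{Pike} = 0, so y_{Largo} = 45.25 − 0.5y_{Pike}.
The best-response slope dy_{Largo}/dy_{Pike} = −0.5 < 0: the reaction function is downward-sloping, so the choices are strategic substitutes.

strategic substitutes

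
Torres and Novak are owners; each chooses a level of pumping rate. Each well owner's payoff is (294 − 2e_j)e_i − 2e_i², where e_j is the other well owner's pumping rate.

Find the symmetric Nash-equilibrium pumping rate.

Torres's payoff is (294 − 2e_N)e_T − 2e_T².
∂π/∂e_T = 294 − 2e_N − 4e_T = 0, so e_T = 73.5 − 0.5e_N.
The game is symmetric, so in equilibrium e_N = e_T: the reaction function gives 1.5e_T = 73.5, hence e_T = 49.

49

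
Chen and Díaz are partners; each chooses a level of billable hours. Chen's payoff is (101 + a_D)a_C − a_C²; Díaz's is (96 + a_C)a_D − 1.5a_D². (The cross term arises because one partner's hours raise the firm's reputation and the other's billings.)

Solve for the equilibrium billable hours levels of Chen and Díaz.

Expanding Chen's payoff: 101a_C + a_Da_C − a_C².
∂π/∂a_C = 101 + a_D − 2a_C = 0, so a_C = 50.5 + 0.5a_D.
Likewise for Díaz: a_D = 32 + (1/3)a_C.
Substituting the second reaction function into the first: a_C = 50.5 + 0.5(32 + (1/3)a_C), which gives (5/6)a_C = 66.5 ⇒ a_C = 79.8.
Then a_D = 32 + (1/3)·79.8 = 58.6.

79.8, 58.6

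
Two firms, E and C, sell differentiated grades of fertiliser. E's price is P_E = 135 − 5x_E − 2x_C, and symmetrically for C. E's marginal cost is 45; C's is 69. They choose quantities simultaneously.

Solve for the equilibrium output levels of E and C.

8, 5

Firm E's profit: π = x_E(135 − 5x_E − 2x_C) − 45x_E.
∂π/∂x_E = 90 − 10x_E − 2x_C = 0 ⇒ x_E = 9 − 0.2x_C.
Similarly x_C = 6.6 − 0.2x_E.
Substituting the second reaction function into the first: x_E = 9 − 0.2(6.6 − 0.2x_E), which gives 0.96x_E = 7.68 ⇒ x_E = 8.
Then x_C = 6.6 − 0.2·8 = 5.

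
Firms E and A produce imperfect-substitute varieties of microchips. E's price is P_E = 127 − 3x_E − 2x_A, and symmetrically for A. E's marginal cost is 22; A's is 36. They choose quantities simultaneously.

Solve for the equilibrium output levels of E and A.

Firm E's profit: π = x_E(127 − 3x_E − 2x_A) − 22x_E.
∂π/∂x_E = 105 − 6x_E − 2x_A = 0 ⇒ x_E = 17.5 − (1/3)x_A.
Similarly x_A = 91/6 − (1/3)x_E.
Substituting the second reaction function into the first: x_E = 17.5 − (1/3)(91/6 − (1/3)x_E), which gives (8/9)x_E = 112/9 ⇒ x_E = 14.
Then x_A = 91/6 − (1/3)·14 = 10.5.

14, 10.5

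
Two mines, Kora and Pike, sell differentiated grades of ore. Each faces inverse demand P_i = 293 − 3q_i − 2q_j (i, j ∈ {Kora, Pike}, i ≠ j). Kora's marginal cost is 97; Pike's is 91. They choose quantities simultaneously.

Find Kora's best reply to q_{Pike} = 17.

27

Mine Kora's profit: π = q_{Kora}(293 − 3q_{Kora} − 2q_{Pike}) − 97q_{Kora}.
∂π/∂q_{Kora} = 196 − 6q_{Kora} − 2q_{Pike} = 0 ⇒ q_{Kora} = 98/3 − (1/3)q_{Pike}.
At q_{Pike} = 17: q_{Kora} = 98/3 − (1/3)·17 = 27.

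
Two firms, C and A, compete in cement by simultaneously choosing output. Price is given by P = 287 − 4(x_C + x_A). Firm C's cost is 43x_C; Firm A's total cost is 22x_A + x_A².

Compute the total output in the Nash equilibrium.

Firm C's profit: π = x_C(287 − 4(x_C + x_A)) − 43x_C.
∂π/∂x_C = 244 − 8x_C − 4x_A = 0, so x_C = 30.5 − 0.5x_A.
For A: ∂π/∂x_A = 265 − 10x_A − 4x_C = 0 ⇒ x_A = 26.5 − 0.4x_C.
Solving the two reaction functions simultaneously: (1 − (−0.5)(−0.4))x_C = 30.5 − 0.5·26.5, so 0.8x_C = 17.25 and x_C = 21.5625.
Then x_A = 26.5 − 0.4·21.5625 = 17.875.
Total output: 21.5625 + 17.875 = 39.4375.

39.4375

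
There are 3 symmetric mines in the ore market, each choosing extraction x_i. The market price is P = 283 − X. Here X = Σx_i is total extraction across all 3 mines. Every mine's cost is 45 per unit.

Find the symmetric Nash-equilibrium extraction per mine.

A representative mine's profit is π_i = x_i(283 − X) − 45x_i, with X = x_i + Σ_{j≠i} x_j.
First-order condition: 238 − 2x_i − Σ_{j≠i} x_j = 0.
Imposing symmetry (x_j = x for all j) turns Σ_{j≠i} x_j into 2x, so 238 = 4x and x = 59.5.

59.5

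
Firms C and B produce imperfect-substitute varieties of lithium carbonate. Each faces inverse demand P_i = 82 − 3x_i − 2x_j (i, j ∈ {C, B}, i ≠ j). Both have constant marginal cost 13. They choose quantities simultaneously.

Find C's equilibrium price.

38.875

Firm C's profit: π = x_C(82 − 3x_C − 2x_B) − 13x_C.
∂π/∂x_C = 69 − 6x_C − 2x_B = 0 ⇒ x_C = 11.5 − (1/3)x_B.
By symmetry x_B = x_C; substituting into the reaction function, (4/3)x_C = 11.5 and x_C = 8.625.
P_C = 82 − 3·8.625 − 2·8.625 = 38.875.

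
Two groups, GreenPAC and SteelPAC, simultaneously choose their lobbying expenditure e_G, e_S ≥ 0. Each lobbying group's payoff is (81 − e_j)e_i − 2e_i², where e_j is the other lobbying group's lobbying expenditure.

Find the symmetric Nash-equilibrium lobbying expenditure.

GreenPAC's payoff is (81 − e_S)e_G − 2e_G².
∂π/∂e_G = 81 − e_S − 4e_G = 0, so e_G = 20.25 − 0.25e_S.
The game is symmetric, so in equilibrium e_S = e_G: the reaction function gives 1.25e_G = 20.25, hence e_G = 16.2.

16.2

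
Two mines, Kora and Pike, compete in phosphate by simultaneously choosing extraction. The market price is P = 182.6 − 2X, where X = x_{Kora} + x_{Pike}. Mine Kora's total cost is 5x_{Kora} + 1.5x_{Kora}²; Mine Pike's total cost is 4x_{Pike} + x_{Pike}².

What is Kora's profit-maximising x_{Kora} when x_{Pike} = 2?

Mine Kora's profit: π = x_{Kora}(182.6 − 2(x_{Kora} + x_{Pike})) − 5x_{Kora} − 1.5x_{Kora}².
∂π/∂x_{Kora} = 177.6 − 7x_{Kora} − 2x_{Pike} = 0, so x_{Kora} = 888/35 − (2/7)x_{Pike}.
At x_{Pike} = 2: x_{Kora} = 888/35 − (2/7)·2 = 24.8.

24.8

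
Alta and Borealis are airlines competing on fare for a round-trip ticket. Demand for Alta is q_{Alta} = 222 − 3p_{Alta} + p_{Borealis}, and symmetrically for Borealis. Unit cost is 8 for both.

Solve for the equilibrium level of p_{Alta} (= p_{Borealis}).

Alta's profit: π = (p_{Alta} − 8)(222 − 3p_{Alta} + p_{Borealis}).
∂π/∂p_{Alta} = 246 − 6p_{Alta} + p_{Borealis} = 0 ⇒ p_{Alta} = 41 + (1/6)p_{Borealis}.
By symmetry p_{Borealis} = p_{Alta}; substituting into the reaction function, (5/6)p_{Alta} = 41 and p_{Alta} = 49.2.

49.2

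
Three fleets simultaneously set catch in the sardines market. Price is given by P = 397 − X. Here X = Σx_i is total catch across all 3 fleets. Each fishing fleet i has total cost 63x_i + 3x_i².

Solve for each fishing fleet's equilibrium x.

33.4

A representative fishing fleet's profit is π_i = x_i(397 − X) − 63x_i − 3x_i², with X = x_i + Σ_{j≠i} x_j.
First-order condition: 334 − 8x_i − Σ_{j≠i} x_j = 0.
In a symmetric equilibrium every fishing fleet chooses the same x, so Σ_{j≠i} x_j = 2x. The condition becomes 334 − 10x = 0, giving x = 334/10 = 33.4.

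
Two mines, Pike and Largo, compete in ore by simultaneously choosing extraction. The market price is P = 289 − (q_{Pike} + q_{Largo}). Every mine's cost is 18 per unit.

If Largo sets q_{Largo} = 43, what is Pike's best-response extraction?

114

Mine Pike's profit: π = q_{Pike}(289 − (q_{Pike} + q_{Largo})) − 18q_{Pike}.
∂π/∂q_{Pike} = 271 − 2q_{Pike} − q_{Largo} = 0, so q_{Pike} = 135.5 − 0.5q_{Largo}.
At q_{Largo} = 43: q_{Pike} = 135.5 − 0.5·43 = 114.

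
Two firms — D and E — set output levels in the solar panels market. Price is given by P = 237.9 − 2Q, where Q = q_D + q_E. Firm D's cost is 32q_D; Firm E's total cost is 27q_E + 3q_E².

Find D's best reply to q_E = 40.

31.475

Firm D's profit: π = q_D(237.9 − 2(q_D + q_E)) − 32q_D.
∂π/∂q_D = 205.9 − 4q_D − 2q_E = 0, so q_D = 51.475 − 0.5q_E.
At q_E = 40: q_D = 51.475 − 0.5·40 = 31.475.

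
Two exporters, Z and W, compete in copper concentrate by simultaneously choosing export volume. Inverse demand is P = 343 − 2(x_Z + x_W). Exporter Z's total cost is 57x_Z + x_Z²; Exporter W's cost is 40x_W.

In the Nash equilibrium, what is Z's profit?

2170.83

Exporter Z's profit: π = x_Z(343 − 2(x_Z + x_W)) − 57x_Z − x_Z².
∂π/∂x_Z = 286 − 6x_Z − 2x_W = 0, so x_Z = 143/3 − (1/3)x_W.
For W: ∂π/∂x_W = 303 − 4x_W − 2x_Z = 0 ⇒ x_W = 75.75 − 0.5x_Z.
Solving the two reaction functions simultaneously: (1 − (−1/3)(−0.5))x_Z = 143/3 − (1/3)·75.75, so (5/6)x_Z = 269/12 and x_Z = 26.9.
Then x_W = 75.75 − 0.5·26.9 = 62.3.
Price P = 343 − 2·89.2 = 164.6.
Z's profit: (164.6 − 57)·26.9 − (26.9)² = 2170.83.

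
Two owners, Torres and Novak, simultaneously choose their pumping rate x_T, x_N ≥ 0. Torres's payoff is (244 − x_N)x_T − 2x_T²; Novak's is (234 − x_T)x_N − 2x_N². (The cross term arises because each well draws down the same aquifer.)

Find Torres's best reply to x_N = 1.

Expanding Torres's payoff: 244x_T − x_Nx_T − 2x_T².
∂π/∂x_T = 244 − x_N − 4x_T = 0, so x_T = 61 − 0.25x_N.
At x_N = 1: x_T = 61 − 0.25·1 = 60.75.

60.75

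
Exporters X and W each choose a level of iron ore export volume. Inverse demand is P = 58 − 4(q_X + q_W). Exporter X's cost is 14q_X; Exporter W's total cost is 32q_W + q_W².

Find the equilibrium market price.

35

Exporter X's profit: π = q_X(58 − 4(q_X + q_W)) − 14q_X.
∂π/∂q_X = 44 − 8q_X − 4q_W = 0, so q_X = 5.5 − 0.5q_W.
For W: ∂π/∂q_W = 26 − 10q_W − 4q_X = 0 ⇒ q_W = 2.6 − 0.4q_X.
Plugging q_W into X's best response: q_X = 5.5 − 0.5(2.6 − 0.4q_X) ⇒ 0.8q_X = 4.2, so q_X = 5.25.
Then q_W = 2.6 − 0.4·5.25 = 0.5.
Equilibrium price: P = 58 − 4·5.75 = 35.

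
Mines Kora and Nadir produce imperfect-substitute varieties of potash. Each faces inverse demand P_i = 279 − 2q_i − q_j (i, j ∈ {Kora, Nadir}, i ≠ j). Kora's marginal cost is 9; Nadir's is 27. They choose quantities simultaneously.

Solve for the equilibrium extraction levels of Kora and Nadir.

Mine Kora's profit: π = q_{Kora}(279 − 2q_{Kora} − q_{Nadir}) − 9q_{Kora}.
∂π/∂q_{Kora} = 270 − 4q_{Kora} − q_{Nadir} = 0 ⇒ q_{Kora} = 67.5 − 0.25q_{Nadir}.
Similarly q_{Nadir} = 63 − 0.25q_{Kora}.
Solving the two reaction functions simultaneously: (1 − (−0.25)(−0.25))q_{Kora} = 67.5 − 0.25·63, so 0.9375q_{Kora} = 51.75 and q_{Kora} = 55.2.
Then q_{Nadir} = 63 − 0.25·55.2 = 49.2.

55.2, 49.2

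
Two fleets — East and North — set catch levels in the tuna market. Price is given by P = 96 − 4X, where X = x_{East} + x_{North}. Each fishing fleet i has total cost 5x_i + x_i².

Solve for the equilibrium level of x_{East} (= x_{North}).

6.5

Fishing fleet East's profit: π = x_{East}(96 − 4(x_{East} + x_{North})) − 5x_{East} − x_{East}².
∂π/∂x_{East} = 91 − 10x_{East} − 4x_{North} = 0, so x_{East} = 9.1 − 0.4x_{North}.
By symmetry x_{North} = x_{East}; substituting into the reaction function, 1.4x_{East} = 9.1 and x_{East} = 6.5.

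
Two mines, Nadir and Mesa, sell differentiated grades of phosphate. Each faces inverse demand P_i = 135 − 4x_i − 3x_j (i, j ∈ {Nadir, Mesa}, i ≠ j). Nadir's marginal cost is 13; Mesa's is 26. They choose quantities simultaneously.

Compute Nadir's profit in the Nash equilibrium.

Mine Nadir's profit: π = x_{Nadir}(135 − 4x_{Nadir} − 3x_{Mesa}) − 13x_{Nadir}.
∂π/∂x_{Nadir} = 122 − 8x_{Nadir} − 3x_{Mesa} = 0 ⇒ x_{Nadir} = 15.25 − 0.375x_{Mesa}.
Similarly x_{Mesa} = 13.625 − 0.375x_{Nadir}.
Substituting the second reaction function into the first: x_{Nadir} = 15.25 − 0.375(13.625 − 0.375x_{Nadir}), which gives (55/64)x_{Nadir} = 649/64 ⇒ x_{Nadir} = 11.8.
Then x_{Mesa} = 13.625 − 0.375·11.8 = 9.2.
P_{Nadir} = 135 − 4·11.8 − 3·9.2 = 60.2.
Profit = (60.2 − 13)·11.8 = 556.96.

556.96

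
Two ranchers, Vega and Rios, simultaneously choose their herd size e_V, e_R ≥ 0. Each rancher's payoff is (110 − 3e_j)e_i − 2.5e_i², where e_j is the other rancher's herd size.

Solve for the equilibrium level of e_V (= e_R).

Vega's payoff is (110 − 3e_R)e_V − 2.5e_V².
∂π/∂e_V = 110 − 3e_R − 5e_V = 0, so e_V = 22 − 0.6e_R.
Setting e_V = e_R in the reaction function: e_V = 22 − 0.6e_V, so e_V = 22 / 1.6 = 13.75.

13.75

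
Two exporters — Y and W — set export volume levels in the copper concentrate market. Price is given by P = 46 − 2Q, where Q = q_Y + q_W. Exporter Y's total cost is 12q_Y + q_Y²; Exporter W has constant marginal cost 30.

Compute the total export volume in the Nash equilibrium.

6.6

Exporter Y's profit: π = q_Y(46 − 2(q_Y + q_W)) − 12q_Y − q_Y².
∂π/∂q_Y = 34 − 6q_Y − 2q_W = 0, so q_Y = 17/3 − (1/3)q_W.
For W: ∂π/∂q_W = 16 − 4q_W − 2q_Y = 0 ⇒ q_W = 4 − 0.5q_Y.
Plugging q_W into Y's best response: q_Y = 17/3 − (1/3)(4 − 0.5q_Y) ⇒ (5/6)q_Y = 13/3, so q_Y = 5.2.
Then q_W = 4 − 0.5·5.2 = 1.4.
Total export volume: 5.2 + 1.4 = 6.6.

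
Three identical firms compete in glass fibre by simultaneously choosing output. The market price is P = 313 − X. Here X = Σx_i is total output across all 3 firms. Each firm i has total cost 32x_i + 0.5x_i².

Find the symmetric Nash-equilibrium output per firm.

56.2

A representative firm's profit is π_i = x_i(313 − X) − 32x_i − 0.5x_i², with X = x_i + Σ_{j≠i} x_j.
First-order condition: 281 − 3x_i − Σ_{j≠i} x_j = 0.
In a symmetric equilibrium every firm chooses the same x, so Σ_{j≠i} x_j = 2x. The condition becomes 281 − 5x = 0, giving x = 281/5 = 56.2.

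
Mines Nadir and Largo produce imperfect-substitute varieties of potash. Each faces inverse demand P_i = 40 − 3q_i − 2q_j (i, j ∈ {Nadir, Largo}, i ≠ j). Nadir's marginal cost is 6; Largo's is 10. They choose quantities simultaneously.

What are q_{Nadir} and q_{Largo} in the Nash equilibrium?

4.5, 3.5

Mine Nadir's profit: π = q_{Nadir}(40 − 3q_{Nadir} − 2q_{Largo}) − 6q_{Nadir}.
∂π/∂q_{Nadir} = 34 − 6q_{Nadir} − 2q_{Largo} = 0 ⇒ q_{Nadir} = 17/3 − (1/3)q_{Largo}.
Similarly q_{Largo} = 5 − (1/3)q_{Nadir}.
Plugging q_{Largo} into Nadir's best response: q_{Nadir} = 17/3 − (1/3)(5 − (1/3)q_{Nadir}) ⇒ (8/9)q_{Nadir} = 4, so q_{Nadir} = 4.5.
Then q_{Largo} = 5 − (1/3)·4.5 = 3.5.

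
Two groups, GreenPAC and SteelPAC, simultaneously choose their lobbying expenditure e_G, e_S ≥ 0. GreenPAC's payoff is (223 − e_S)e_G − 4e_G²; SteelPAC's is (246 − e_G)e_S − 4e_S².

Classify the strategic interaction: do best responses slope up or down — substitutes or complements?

strategic substitutes

Expanding GreenPAC's payoff: 223e_G − e_Se_G − 4e_G².
∂π/∂e_G = 223 − e_S − 8e_G = 0, so e_G = 27.875 − 0.125e_S.
The best-response slope de_G/de_S = −0.125 < 0: the reaction function is downward-sloping, so the choices are strategic substitutes.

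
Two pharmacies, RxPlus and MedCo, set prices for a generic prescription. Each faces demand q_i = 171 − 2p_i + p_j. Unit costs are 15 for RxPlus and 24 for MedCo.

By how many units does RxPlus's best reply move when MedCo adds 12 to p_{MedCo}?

RxPlus's profit: π = (p_{RxPlus} − 15)(171 − 2p_{RxPlus} + p_{MedCo}).
∂π/∂p_{RxPlus} = 201 − 4p_{RxPlus} + p_{MedCo} = 0 ⇒ p_{RxPlus} = 50.25 + 0.25p_{MedCo}.
The reaction-function slope is 0.25, so a 12-unit rise in p_{MedCo} moves p_{RxPlus} by 0.25 × 12 = 3. RxPlus's best response rises — the actions are strategic complements.

3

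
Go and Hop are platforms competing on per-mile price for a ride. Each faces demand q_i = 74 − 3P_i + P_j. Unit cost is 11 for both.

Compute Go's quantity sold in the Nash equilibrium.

31.2

Go's profit: π = (P_{Go} − 11)(74 − 3P_{Go} + P_{Hop}).
∂π/∂P_{Go} = 107 − 6P_{Go} + P_{Hop} = 0 ⇒ P_{Go} = 107/6 + (1/6)P_{Hop}.
The game is symmetric, so in equilibrium P_{Hop} = P_{Go}: the reaction function gives (5/6)P_{Go} = 107/6, hence P_{Go} = 21.4.
q_{Go} = 74 − 3·21.4 + 21.4 = 31.2.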